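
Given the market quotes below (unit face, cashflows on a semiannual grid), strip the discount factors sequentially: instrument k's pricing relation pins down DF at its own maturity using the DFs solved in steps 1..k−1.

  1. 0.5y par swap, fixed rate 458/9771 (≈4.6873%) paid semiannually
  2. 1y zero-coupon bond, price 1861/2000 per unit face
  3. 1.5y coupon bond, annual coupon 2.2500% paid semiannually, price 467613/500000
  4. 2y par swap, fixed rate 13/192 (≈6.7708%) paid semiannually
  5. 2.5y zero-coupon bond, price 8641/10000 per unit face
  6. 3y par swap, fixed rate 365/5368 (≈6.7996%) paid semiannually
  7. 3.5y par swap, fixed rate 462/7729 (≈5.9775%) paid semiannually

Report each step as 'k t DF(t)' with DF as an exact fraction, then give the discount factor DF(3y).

step 1 [0.5y] swap r/2=229/9771: DF=(1 − 229/9771·(0))/(1+229/9771) = 9771/10000 ≈ 0.977100
step 2 [1y] zero: DF = P = 1861/2000 ≈ 0.930500
step 3 [1.5y] bond c/2=9/800: DF=(467613/500000 − 9/800·(0.977100+0.930500))/(1+9/800) = 2259/2500 ≈ 0.903600
step 4 [2y] swap r/2=13/384: DF=(1 − 13/384·(0.977100+0.930500+0.903600))/(1+13/384) = 547/625 ≈ 0.875200
step 5 [2.5y] zero: DF = P = 8641/10000 ≈ 0.864100
step 6 [3y] swap r/2=365/10736: DF=(1 − 365/10736·(0.977100+0.930500+0.903600+0.875200+0.864100))/(1+365/10736) = 327/400 ≈ 0.817500
step 7 [3.5y] swap r/2=231/7729: DF=(1 − 231/7729·(0.977100+0.930500+0.903600+0.875200+0.864100+0.817500))/(1+231/7729) = 1019/1250 ≈ 0.815200

1 1/2 9771/10000
2 1 1861/2000
3 3/2 2259/2500
4 2 547/625
5 5/2 8641/10000
6 3 327/400
7 7/2 1019/1250
DF(3y) = 327/400 ≈ 0.817500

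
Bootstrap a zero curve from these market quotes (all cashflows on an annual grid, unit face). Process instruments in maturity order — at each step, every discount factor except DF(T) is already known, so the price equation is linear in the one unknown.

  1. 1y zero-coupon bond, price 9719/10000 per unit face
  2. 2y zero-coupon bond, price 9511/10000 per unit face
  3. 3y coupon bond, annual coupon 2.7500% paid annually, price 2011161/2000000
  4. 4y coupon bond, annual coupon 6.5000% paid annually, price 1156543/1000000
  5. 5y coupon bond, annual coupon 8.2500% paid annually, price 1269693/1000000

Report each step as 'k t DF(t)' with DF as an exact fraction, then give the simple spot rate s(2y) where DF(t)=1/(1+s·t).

1 1 9719/10000
2 2 9511/10000
3 3 1159/1250
4 4 114/125
5 5 4431/5000
s(2y) = (1/(9511/10000) − 1)/(2) = 489/19022 ≈ 2.5707%

step 1 [1y] zero: DF = P = 9719/10000 ≈ 0.971900
step 2 [2y] zero: DF = P = 9511/10000 ≈ 0.951100
step 3 [3y] bond c/1=11/400: DF=(2011161/2000000 − 11/400·(0.971900+0.951100))/(1+11/400) = 1159/1250 ≈ 0.927200
step 4 [4y] bond c/1=13/200: DF=(1156543/1000000 − 13/200·(0.971900+0.951100+0.927200))/(1+13/200) = 114/125 ≈ 0.912000
step 5 [5y] bond c/1=33/400: DF=(1269693/1000000 − 33/400·(0.971900+0.951100+0.927200+0.912000))/(1+33/400) = 4431/5000 ≈ 0.886200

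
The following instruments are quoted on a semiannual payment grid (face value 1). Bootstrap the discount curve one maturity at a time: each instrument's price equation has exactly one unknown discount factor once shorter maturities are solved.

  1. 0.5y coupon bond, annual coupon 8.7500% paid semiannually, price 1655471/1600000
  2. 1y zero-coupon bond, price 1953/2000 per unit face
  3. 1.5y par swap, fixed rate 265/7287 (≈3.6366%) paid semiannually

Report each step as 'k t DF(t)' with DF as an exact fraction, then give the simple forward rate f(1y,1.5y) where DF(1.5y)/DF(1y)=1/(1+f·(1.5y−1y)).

step 1 [0.5y] bond c/2=7/160: DF=(1655471/1600000 − 7/160·(0))/(1+7/160) = 9913/10000 ≈ 0.991300
step 2 [1y] zero: DF = P = 1953/2000 ≈ 0.976500
step 3 [1.5y] swap r/2=265/14574: DF=(1 − 265/14574·(0.991300+0.976500))/(1+265/14574) = 947/1000 ≈ 0.947000

1 1/2 9913/10000
2 1 1953/2000
3 3/2 947/1000
f(1y,1.5y) = ((1953/2000)/(947/1000) − 1)/(1/2) = 59/947 ≈ 6.2302%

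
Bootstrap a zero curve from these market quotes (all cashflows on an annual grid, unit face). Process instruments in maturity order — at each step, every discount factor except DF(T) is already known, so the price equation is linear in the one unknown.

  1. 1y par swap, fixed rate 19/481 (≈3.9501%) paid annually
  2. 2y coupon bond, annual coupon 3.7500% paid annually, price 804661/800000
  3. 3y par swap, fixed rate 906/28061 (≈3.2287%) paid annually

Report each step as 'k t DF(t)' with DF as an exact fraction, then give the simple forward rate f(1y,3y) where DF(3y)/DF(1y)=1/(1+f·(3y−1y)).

step 1 [1y] swap r/1=19/481: DF=(1 − 19/481·(0))/(1+19/481) = 481/500 ≈ 0.962000
step 2 [2y] bond c/1=3/80: DF=(804661/800000 − 3/80·(0.962000))/(1+3/80) = 9347/10000 ≈ 0.934700
step 3 [3y] swap r/1=906/28061: DF=(1 − 906/28061·(0.962000+0.934700))/(1+906/28061) = 4547/5000 ≈ 0.909400

1 1 481/500
2 2 9347/10000
3 3 4547/5000
f(1y,3y) = ((481/500)/(4547/5000) − 1)/(2) = 263/9094 ≈ 2.8920%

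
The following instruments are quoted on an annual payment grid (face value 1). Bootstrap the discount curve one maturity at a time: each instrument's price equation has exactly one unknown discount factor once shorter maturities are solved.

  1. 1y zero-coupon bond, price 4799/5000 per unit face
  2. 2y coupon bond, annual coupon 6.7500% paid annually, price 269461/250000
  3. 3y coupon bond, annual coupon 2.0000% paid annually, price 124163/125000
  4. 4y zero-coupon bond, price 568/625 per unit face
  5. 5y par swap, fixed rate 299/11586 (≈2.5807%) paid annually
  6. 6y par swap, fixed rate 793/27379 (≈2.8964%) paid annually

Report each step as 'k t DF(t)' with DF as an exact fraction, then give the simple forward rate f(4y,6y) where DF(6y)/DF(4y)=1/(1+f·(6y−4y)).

step 1 [1y] zero: DF = P = 4799/5000 ≈ 0.959800
step 2 [2y] bond c/1=27/400: DF=(269461/250000 − 27/400·(0.959800))/(1+27/400) = 949/1000 ≈ 0.949000
step 3 [3y] bond c/1=1/50: DF=(124163/125000 − 1/50·(0.959800+0.949000))/(1+1/50) = 2341/2500 ≈ 0.936400
step 4 [4y] zero: DF = P = 568/625 ≈ 0.908800
step 5 [5y] swap r/1=299/11586: DF=(1 − 299/11586·(0.959800+0.949000+0.936400+0.908800))/(1+299/11586) = 2201/2500 ≈ 0.880400
step 6 [6y] swap r/1=793/27379: DF=(1 − 793/27379·(0.959800+0.949000+0.936400+0.908800+0.880400))/(1+793/27379) = 4207/5000 ≈ 0.841400

1 1 4799/5000
2 2 949/1000
3 3 2341/2500
4 4 568/625
5 5 2201/2500
6 6 4207/5000
f(4y,6y) = ((568/625)/(4207/5000) − 1)/(2) = 337/8414 ≈ 4.0052%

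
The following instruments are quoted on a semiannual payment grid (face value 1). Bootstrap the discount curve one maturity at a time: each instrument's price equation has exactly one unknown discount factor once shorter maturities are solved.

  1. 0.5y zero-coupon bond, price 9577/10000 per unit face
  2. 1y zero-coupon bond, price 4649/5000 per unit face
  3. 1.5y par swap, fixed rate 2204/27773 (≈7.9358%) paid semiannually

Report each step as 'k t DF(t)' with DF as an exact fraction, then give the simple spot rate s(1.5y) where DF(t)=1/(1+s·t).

step 1 [0.5y] zero: DF = P = 9577/10000 ≈ 0.957700
step 2 [1y] zero: DF = P = 4649/5000 ≈ 0.929800
step 3 [1.5y] swap r/2=1102/27773: DF=(1 − 1102/27773·(0.957700+0.929800))/(1+1102/27773) = 4449/5000 ≈ 0.889800

1 1/2 9577/10000
2 1 4649/5000
3 3/2 4449/5000
s(1.5y) = (1/(4449/5000) − 1)/(3/2) = 1102/13347 ≈ 8.2565%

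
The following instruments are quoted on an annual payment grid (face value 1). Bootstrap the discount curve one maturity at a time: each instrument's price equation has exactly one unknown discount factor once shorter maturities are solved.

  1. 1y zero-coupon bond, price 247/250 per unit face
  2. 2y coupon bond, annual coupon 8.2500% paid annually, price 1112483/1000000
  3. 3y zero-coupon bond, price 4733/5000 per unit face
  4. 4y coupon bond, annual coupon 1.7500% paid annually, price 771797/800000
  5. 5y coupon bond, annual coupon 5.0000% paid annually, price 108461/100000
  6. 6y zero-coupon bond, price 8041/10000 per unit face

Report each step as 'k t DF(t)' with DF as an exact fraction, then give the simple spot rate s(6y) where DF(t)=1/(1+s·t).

1 1 247/250
2 2 2381/2500
3 3 4733/5000
4 4 1797/2000
5 5 8527/10000
6 6 8041/10000
s(6y) = (1/(8041/10000) − 1)/(6) = 653/16082 ≈ 4.0604%

step 1 [1y] zero: DF = P = 247/250 ≈ 0.988000
step 2 [2y] bond c/1=33/400: DF=(1112483/1000000 − 33/400·(0.988000))/(1+33/400) = 2381/2500 ≈ 0.952400
step 3 [3y] zero: DF = P = 4733/5000 ≈ 0.946600
step 4 [4y] bond c/1=7/400: DF=(771797/800000 − 7/400·(0.988000+0.952400+0.946600))/(1+7/400) = 1797/2000 ≈ 0.898500
step 5 [5y] bond c/1=1/20: DF=(108461/100000 − 1/20·(0.988000+0.952400+0.946600+0.898500))/(1+1/20) = 8527/10000 ≈ 0.852700
step 6 [6y] zero: DF = P = 8041/10000 ≈ 0.804100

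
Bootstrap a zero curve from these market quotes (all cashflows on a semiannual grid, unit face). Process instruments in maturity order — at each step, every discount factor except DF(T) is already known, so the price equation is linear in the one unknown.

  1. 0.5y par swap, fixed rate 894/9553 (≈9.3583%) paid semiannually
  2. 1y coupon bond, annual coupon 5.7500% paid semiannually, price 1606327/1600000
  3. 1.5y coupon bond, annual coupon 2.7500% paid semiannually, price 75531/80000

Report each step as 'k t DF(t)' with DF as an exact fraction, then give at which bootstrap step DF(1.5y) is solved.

1 1/2 9553/10000
2 1 2373/2500
3 3/2 1811/2000
DF(1.5y) is solved at step 3

step 1 [0.5y] swap r/2=447/9553: DF=(1 − 447/9553·(0))/(1+447/9553) = 9553/10000 ≈ 0.955300
step 2 [1y] bond c/2=23/800: DF=(1606327/1600000 − 23/800·(0.955300))/(1+23/800) = 2373/2500 ≈ 0.949200
step 3 [1.5y] bond c/2=11/800: DF=(75531/80000 − 11/800·(0.955300+0.949200))/(1+11/800) = 1811/2000 ≈ 0.905500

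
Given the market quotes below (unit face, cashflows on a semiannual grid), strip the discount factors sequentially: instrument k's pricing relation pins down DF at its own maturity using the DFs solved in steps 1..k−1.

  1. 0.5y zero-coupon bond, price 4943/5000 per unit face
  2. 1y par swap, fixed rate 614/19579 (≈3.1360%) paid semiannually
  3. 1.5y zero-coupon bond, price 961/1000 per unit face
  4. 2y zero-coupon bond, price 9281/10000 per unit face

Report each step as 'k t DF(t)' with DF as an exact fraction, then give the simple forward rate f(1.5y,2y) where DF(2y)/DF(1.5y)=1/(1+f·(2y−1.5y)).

1 1/2 4943/5000
2 1 9693/10000
3 3/2 961/1000
4 2 9281/10000
f(1.5y,2y) = ((961/1000)/(9281/10000) − 1)/(1/2) = 658/9281 ≈ 7.0898%

step 1 [0.5y] zero: DF = P = 4943/5000 ≈ 0.988600
step 2 [1y] swap r/2=307/19579: DF=(1 − 307/19579·(0.988600))/(1+307/19579) = 9693/10000 ≈ 0.969300
step 3 [1.5y] zero: DF = P = 961/1000 ≈ 0.961000
step 4 [2y] zero: DF = P = 9281/10000 ≈ 0.928100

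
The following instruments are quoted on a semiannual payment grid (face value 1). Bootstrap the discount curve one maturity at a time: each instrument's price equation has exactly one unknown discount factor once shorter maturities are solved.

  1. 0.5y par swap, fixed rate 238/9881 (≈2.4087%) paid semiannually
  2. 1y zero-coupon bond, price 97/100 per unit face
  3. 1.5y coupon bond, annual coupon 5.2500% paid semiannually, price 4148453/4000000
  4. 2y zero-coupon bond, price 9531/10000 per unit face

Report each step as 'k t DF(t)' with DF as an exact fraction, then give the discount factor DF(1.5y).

1 1/2 9881/10000
2 1 97/100
3 3/2 1921/2000
4 2 9531/10000
DF(1.5y) = 1921/2000 ≈ 0.960500

step 1 [0.5y] swap r/2=119/9881: DF=(1 − 119/9881·(0))/(1+119/9881) = 9881/10000 ≈ 0.988100
step 2 [1y] zero: DF = P = 97/100 ≈ 0.970000
step 3 [1.5y] bond c/2=21/800: DF=(4148453/4000000 − 21/800·(0.988100+0.970000))/(1+21/800) = 1921/2000 ≈ 0.960500
step 4 [2y] zero: DF = P = 9531/10000 ≈ 0.953100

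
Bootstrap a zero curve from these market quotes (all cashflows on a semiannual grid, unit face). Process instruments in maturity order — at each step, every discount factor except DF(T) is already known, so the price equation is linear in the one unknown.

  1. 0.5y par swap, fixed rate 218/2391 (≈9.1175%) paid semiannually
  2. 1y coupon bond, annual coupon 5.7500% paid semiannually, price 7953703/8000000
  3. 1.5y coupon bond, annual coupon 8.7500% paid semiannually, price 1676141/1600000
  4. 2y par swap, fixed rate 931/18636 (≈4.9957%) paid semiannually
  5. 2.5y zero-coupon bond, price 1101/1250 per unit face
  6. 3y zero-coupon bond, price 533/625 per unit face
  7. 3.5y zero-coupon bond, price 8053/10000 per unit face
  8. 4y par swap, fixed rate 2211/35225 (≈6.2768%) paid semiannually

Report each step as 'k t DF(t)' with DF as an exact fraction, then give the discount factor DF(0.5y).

step 1 [0.5y] swap r/2=109/2391: DF=(1 − 109/2391·(0))/(1+109/2391) = 2391/2500 ≈ 0.956400
step 2 [1y] bond c/2=23/800: DF=(7953703/8000000 − 23/800·(0.956400))/(1+23/800) = 9397/10000 ≈ 0.939700
step 3 [1.5y] bond c/2=7/160: DF=(1676141/1600000 − 7/160·(0.956400+0.939700))/(1+7/160) = 4621/5000 ≈ 0.924200
step 4 [2y] swap r/2=931/37272: DF=(1 − 931/37272·(0.956400+0.939700+0.924200))/(1+931/37272) = 9069/10000 ≈ 0.906900
step 5 [2.5y] zero: DF = P = 1101/1250 ≈ 0.880800
step 6 [3y] zero: DF = P = 533/625 ≈ 0.852800
step 7 [3.5y] zero: DF = P = 8053/10000 ≈ 0.805300
step 8 [4y] swap r/2=2211/70450: DF=(1 − 2211/70450·(0.956400+0.939700+0.924200+0.906900+0.880800+0.852800+0.805300))/(1+2211/70450) = 7789/10000 ≈ 0.778900

1 1/2 2391/2500
2 1 9397/10000
3 3/2 4621/5000
4 2 9069/10000
5 5/2 1101/1250
6 3 533/625
7 7/2 8053/10000
8 4 7789/10000
DF(0.5y) = 2391/2500 ≈ 0.956400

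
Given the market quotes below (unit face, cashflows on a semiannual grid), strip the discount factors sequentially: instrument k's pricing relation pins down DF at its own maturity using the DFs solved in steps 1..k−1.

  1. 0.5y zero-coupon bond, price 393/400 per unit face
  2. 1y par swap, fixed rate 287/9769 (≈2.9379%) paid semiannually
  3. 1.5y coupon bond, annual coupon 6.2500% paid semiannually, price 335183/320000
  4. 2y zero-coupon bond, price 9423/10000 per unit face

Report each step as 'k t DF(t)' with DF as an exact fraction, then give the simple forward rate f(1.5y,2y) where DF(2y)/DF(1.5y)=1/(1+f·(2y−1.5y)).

step 1 [0.5y] zero: DF = P = 393/400 ≈ 0.982500
step 2 [1y] swap r/2=287/19538: DF=(1 − 287/19538·(0.982500))/(1+287/19538) = 9713/10000 ≈ 0.971300
step 3 [1.5y] bond c/2=1/32: DF=(335183/320000 − 1/32·(0.982500+0.971300))/(1+1/32) = 1913/2000 ≈ 0.956500
step 4 [2y] zero: DF = P = 9423/10000 ≈ 0.942300

1 1/2 393/400
2 1 9713/10000
3 3/2 1913/2000
4 2 9423/10000
f(1.5y,2y) = ((1913/2000)/(9423/10000) − 1)/(1/2) = 284/9423 ≈ 3.0139%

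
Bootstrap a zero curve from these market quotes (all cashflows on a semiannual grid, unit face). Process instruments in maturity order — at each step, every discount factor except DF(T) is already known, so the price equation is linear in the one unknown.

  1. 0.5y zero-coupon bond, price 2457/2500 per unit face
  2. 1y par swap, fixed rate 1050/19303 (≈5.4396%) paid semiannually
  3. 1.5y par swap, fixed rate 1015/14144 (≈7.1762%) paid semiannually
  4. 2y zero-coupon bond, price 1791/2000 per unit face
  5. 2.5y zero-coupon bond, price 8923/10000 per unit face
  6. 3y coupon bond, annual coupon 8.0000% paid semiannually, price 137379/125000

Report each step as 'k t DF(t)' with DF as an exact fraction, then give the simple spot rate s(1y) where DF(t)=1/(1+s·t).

1 1/2 2457/2500
2 1 379/400
3 3/2 1797/2000
4 2 1791/2000
5 5/2 8923/10000
6 3 1099/1250
s(1y) = (1/(379/400) − 1)/(1) = 21/379 ≈ 5.5409%

step 1 [0.5y] zero: DF = P = 2457/2500 ≈ 0.982800
step 2 [1y] swap r/2=525/19303: DF=(1 − 525/19303·(0.982800))/(1+525/19303) = 379/400 ≈ 0.947500
step 3 [1.5y] swap r/2=1015/28288: DF=(1 − 1015/28288·(0.982800+0.947500))/(1+1015/28288) = 1797/2000 ≈ 0.898500
step 4 [2y] zero: DF = P = 1791/2000 ≈ 0.895500
step 5 [2.5y] zero: DF = P = 8923/10000 ≈ 0.892300
step 6 [3y] bond c/2=1/25: DF=(137379/125000 − 1/25·(0.982800+0.947500+0.898500+0.895500+0.892300))/(1+1/25) = 1099/1250 ≈ 0.879200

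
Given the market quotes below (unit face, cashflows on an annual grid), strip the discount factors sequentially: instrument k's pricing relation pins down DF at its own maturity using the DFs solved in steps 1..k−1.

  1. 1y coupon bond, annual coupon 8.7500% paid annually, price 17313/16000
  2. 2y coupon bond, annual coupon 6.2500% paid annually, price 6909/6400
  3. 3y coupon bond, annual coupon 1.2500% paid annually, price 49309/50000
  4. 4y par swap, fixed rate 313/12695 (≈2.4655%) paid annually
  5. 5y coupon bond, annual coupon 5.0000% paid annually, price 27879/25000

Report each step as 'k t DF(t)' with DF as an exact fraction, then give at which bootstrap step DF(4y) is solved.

1 1 199/200
2 2 383/400
3 3 9499/10000
4 4 9061/10000
5 5 8807/10000
DF(4y) is solved at step 4

step 1 [1y] bond c/1=7/80: DF=(17313/16000 − 7/80·(0))/(1+7/80) = 199/200 ≈ 0.995000
step 2 [2y] bond c/1=1/16: DF=(6909/6400 − 1/16·(0.995000))/(1+1/16) = 383/400 ≈ 0.957500
step 3 [3y] bond c/1=1/80: DF=(49309/50000 − 1/80·(0.995000+0.957500))/(1+1/80) = 9499/10000 ≈ 0.949900
step 4 [4y] swap r/1=313/12695: DF=(1 − 313/12695·(0.995000+0.957500+0.949900))/(1+313/12695) = 9061/10000 ≈ 0.906100
step 5 [5y] bond c/1=1/20: DF=(27879/25000 − 1/20·(0.995000+0.957500+0.949900+0.906100))/(1+1/20) = 8807/10000 ≈ 0.880700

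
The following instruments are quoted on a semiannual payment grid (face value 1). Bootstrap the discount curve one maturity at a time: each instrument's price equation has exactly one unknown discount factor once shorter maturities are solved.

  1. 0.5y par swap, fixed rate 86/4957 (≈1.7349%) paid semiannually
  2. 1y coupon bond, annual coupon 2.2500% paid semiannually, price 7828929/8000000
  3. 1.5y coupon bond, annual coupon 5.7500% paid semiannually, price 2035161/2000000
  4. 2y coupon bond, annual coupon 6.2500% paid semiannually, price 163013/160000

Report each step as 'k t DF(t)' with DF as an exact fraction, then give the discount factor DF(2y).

step 1 [0.5y] swap r/2=43/4957: DF=(1 − 43/4957·(0))/(1+43/4957) = 4957/5000 ≈ 0.991400
step 2 [1y] bond c/2=9/800: DF=(7828929/8000000 − 9/800·(0.991400))/(1+9/800) = 9567/10000 ≈ 0.956700
step 3 [1.5y] bond c/2=23/800: DF=(2035161/2000000 − 23/800·(0.991400+0.956700))/(1+23/800) = 9347/10000 ≈ 0.934700
step 4 [2y] bond c/2=1/32: DF=(163013/160000 − 1/32·(0.991400+0.956700+0.934700))/(1+1/32) = 4503/5000 ≈ 0.900600

1 1/2 4957/5000
2 1 9567/10000
3 3/2 9347/10000
4 2 4503/5000
DF(2y) = 4503/5000 ≈ 0.900600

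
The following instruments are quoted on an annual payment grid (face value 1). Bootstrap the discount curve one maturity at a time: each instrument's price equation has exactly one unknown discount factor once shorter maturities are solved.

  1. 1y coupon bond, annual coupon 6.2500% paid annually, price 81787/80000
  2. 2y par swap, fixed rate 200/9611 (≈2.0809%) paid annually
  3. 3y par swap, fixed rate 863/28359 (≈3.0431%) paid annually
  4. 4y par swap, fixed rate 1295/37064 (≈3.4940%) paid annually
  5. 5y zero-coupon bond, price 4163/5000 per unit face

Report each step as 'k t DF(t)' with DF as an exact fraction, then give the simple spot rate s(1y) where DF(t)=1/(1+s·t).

step 1 [1y] bond c/1=1/16: DF=(81787/80000 − 1/16·(0))/(1+1/16) = 4811/5000 ≈ 0.962200
step 2 [2y] swap r/1=200/9611: DF=(1 − 200/9611·(0.962200))/(1+200/9611) = 24/25 ≈ 0.960000
step 3 [3y] swap r/1=863/28359: DF=(1 − 863/28359·(0.962200+0.960000))/(1+863/28359) = 9137/10000 ≈ 0.913700
step 4 [4y] swap r/1=1295/37064: DF=(1 − 1295/37064·(0.962200+0.960000+0.913700))/(1+1295/37064) = 1741/2000 ≈ 0.870500
step 5 [5y] zero: DF = P = 4163/5000 ≈ 0.832600

1 1 4811/5000
2 2 24/25
3 3 9137/10000
4 4 1741/2000
5 5 4163/5000
s(1y) = (1/(4811/5000) − 1)/(1) = 189/4811 ≈ 3.9285%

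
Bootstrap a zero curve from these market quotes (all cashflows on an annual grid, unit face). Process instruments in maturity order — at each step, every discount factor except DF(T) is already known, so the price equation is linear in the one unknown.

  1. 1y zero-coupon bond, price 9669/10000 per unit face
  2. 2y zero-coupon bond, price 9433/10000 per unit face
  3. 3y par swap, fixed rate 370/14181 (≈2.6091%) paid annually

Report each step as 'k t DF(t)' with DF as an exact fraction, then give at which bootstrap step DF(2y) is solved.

1 1 9669/10000
2 2 9433/10000
3 3 463/500
DF(2y) is solved at step 2

step 1 [1y] zero: DF = P = 9669/10000 ≈ 0.966900
step 2 [2y] zero: DF = P = 9433/10000 ≈ 0.943300
step 3 [3y] swap r/1=370/14181: DF=(1 − 370/14181·(0.966900+0.943300))/(1+370/14181) = 463/500 ≈ 0.926000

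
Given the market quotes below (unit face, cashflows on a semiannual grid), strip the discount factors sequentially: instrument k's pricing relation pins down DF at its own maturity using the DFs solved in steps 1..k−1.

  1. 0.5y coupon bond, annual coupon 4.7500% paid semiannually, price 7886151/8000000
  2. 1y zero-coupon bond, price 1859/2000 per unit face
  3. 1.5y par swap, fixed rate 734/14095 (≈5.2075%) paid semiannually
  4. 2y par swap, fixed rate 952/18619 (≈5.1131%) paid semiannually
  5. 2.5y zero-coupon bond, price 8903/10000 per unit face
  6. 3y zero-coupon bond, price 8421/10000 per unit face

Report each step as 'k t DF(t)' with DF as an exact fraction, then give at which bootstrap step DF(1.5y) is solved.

step 1 [0.5y] bond c/2=19/800: DF=(7886151/8000000 − 19/800·(0))/(1+19/800) = 9629/10000 ≈ 0.962900
step 2 [1y] zero: DF = P = 1859/2000 ≈ 0.929500
step 3 [1.5y] swap r/2=367/14095: DF=(1 − 367/14095·(0.962900+0.929500))/(1+367/14095) = 4633/5000 ≈ 0.926600
step 4 [2y] swap r/2=476/18619: DF=(1 − 476/18619·(0.962900+0.929500+0.926600))/(1+476/18619) = 1131/1250 ≈ 0.904800
step 5 [2.5y] zero: DF = P = 8903/10000 ≈ 0.890300
step 6 [3y] zero: DF = P = 8421/10000 ≈ 0.842100

1 1/2 9629/10000
2 1 1859/2000
3 3/2 4633/5000
4 2 1131/1250
5 5/2 8903/10000
6 3 8421/10000
DF(1.5y) is solved at step 3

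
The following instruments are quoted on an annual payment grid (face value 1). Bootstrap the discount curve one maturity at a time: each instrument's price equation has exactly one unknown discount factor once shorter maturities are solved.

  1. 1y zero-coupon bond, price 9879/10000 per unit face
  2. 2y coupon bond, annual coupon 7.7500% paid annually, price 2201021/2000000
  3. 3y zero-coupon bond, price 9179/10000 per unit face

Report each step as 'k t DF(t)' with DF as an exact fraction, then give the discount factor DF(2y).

1 1 9879/10000
2 2 9503/10000
3 3 9179/10000
DF(2y) = 9503/10000 ≈ 0.950300

step 1 [1y] zero: DF = P = 9879/10000 ≈ 0.987900
step 2 [2y] bond c/1=31/400: DF=(2201021/2000000 − 31/400·(0.987900))/(1+31/400) = 9503/10000 ≈ 0.950300
step 3 [3y] zero: DF = P = 9179/10000 ≈ 0.917900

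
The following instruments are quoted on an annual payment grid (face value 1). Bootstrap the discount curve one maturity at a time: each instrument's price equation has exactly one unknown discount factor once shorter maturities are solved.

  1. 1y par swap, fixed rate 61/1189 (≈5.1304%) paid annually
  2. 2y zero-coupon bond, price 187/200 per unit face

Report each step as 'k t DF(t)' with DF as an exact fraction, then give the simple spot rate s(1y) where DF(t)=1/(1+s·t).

step 1 [1y] swap r/1=61/1189: DF=(1 − 61/1189·(0))/(1+61/1189) = 1189/1250 ≈ 0.951200
step 2 [2y] zero: DF = P = 187/200 ≈ 0.935000

1 1 1189/1250
2 2 187/200
s(1y) = (1/(1189/1250) − 1)/(1) = 61/1189 ≈ 5.1304%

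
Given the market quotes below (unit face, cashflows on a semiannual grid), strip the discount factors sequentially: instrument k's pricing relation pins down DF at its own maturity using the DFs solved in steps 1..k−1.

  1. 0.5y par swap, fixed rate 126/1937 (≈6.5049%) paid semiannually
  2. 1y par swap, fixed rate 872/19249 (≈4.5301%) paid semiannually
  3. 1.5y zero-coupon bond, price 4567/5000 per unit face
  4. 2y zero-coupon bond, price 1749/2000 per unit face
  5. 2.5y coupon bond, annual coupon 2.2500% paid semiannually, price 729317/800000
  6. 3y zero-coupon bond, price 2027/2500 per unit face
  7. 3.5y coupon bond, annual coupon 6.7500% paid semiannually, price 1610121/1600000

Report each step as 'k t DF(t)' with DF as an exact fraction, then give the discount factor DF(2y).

1 1/2 1937/2000
2 1 2391/2500
3 3/2 4567/5000
4 2 1749/2000
5 5/2 4301/5000
6 3 2027/2500
7 7/2 7977/10000
DF(2y) = 1749/2000 ≈ 0.874500

step 1 [0.5y] swap r/2=63/1937: DF=(1 − 63/1937·(0))/(1+63/1937) = 1937/2000 ≈ 0.968500
step 2 [1y] swap r/2=436/19249: DF=(1 − 436/19249·(0.968500))/(1+436/19249) = 2391/2500 ≈ 0.956400
step 3 [1.5y] zero: DF = P = 4567/5000 ≈ 0.913400
step 4 [2y] zero: DF = P = 1749/2000 ≈ 0.874500
step 5 [2.5y] bond c/2=9/800: DF=(729317/800000 − 9/800·(0.968500+0.956400+0.913400+0.874500))/(1+9/800) = 4301/5000 ≈ 0.860200
step 6 [3y] zero: DF = P = 2027/2500 ≈ 0.810800
step 7 [3.5y] bond c/2=27/800: DF=(1610121/1600000 − 27/800·(0.968500+0.956400+0.913400+0.874500+0.860200+0.810800))/(1+27/800) = 7977/10000 ≈ 0.797700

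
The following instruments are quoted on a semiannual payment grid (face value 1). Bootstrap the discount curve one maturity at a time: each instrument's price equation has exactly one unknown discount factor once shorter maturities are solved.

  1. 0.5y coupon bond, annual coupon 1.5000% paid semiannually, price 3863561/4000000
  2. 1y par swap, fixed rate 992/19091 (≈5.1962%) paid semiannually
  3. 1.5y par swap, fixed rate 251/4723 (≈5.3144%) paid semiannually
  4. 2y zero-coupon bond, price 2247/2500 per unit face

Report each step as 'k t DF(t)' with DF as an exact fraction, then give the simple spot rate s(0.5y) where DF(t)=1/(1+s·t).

step 1 [0.5y] bond c/2=3/400: DF=(3863561/4000000 − 3/400·(0))/(1+3/400) = 9587/10000 ≈ 0.958700
step 2 [1y] swap r/2=496/19091: DF=(1 − 496/19091·(0.958700))/(1+496/19091) = 594/625 ≈ 0.950400
step 3 [1.5y] swap r/2=251/9446: DF=(1 − 251/9446·(0.958700+0.950400))/(1+251/9446) = 9247/10000 ≈ 0.924700
step 4 [2y] zero: DF = P = 2247/2500 ≈ 0.898800

1 1/2 9587/10000
2 1 594/625
3 3/2 9247/10000
4 2 2247/2500
s(0.5y) = (1/(9587/10000) − 1)/(1/2) = 826/9587 ≈ 8.6158%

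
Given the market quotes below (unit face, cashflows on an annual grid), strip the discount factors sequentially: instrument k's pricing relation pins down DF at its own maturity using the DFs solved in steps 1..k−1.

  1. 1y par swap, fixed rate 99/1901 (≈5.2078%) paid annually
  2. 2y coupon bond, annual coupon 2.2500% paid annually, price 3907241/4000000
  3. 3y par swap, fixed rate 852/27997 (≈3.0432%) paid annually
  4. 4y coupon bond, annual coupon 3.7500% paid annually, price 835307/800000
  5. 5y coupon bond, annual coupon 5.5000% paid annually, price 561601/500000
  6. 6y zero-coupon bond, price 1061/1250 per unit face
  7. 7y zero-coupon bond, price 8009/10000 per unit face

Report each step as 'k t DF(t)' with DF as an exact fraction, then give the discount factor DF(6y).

1 1 1901/2000
2 2 584/625
3 3 2287/2500
4 4 2263/2500
5 5 1743/2000
6 6 1061/1250
7 7 8009/10000
DF(6y) = 1061/1250 ≈ 0.848800

step 1 [1y] swap r/1=99/1901: DF=(1 − 99/1901·(0))/(1+99/1901) = 1901/2000 ≈ 0.950500
step 2 [2y] bond c/1=9/400: DF=(3907241/4000000 − 9/400·(0.950500))/(1+9/400) = 584/625 ≈ 0.934400
step 3 [3y] swap r/1=852/27997: DF=(1 − 852/27997·(0.950500+0.934400))/(1+852/27997) = 2287/2500 ≈ 0.914800
step 4 [4y] bond c/1=3/80: DF=(835307/800000 − 3/80·(0.950500+0.934400+0.914800))/(1+3/80) = 2263/2500 ≈ 0.905200
step 5 [5y] bond c/1=11/200: DF=(561601/500000 − 11/200·(0.950500+0.934400+0.914800+0.905200))/(1+11/200) = 1743/2000 ≈ 0.871500
step 6 [6y] zero: DF = P = 1061/1250 ≈ 0.848800
step 7 [7y] zero: DF = P = 8009/10000 ≈ 0.800900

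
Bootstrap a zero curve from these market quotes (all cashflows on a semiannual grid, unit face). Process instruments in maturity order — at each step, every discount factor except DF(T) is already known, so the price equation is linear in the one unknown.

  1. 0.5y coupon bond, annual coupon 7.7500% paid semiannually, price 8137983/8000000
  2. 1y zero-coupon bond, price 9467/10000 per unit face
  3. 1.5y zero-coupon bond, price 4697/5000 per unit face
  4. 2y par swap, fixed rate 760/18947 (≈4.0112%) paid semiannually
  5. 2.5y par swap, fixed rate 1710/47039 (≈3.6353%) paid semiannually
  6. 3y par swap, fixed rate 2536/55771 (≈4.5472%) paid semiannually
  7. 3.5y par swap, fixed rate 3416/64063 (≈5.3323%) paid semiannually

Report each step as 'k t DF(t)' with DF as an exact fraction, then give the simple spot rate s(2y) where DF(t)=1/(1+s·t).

step 1 [0.5y] bond c/2=31/800: DF=(8137983/8000000 − 31/800·(0))/(1+31/800) = 9793/10000 ≈ 0.979300
step 2 [1y] zero: DF = P = 9467/10000 ≈ 0.946700
step 3 [1.5y] zero: DF = P = 4697/5000 ≈ 0.939400
step 4 [2y] swap r/2=380/18947: DF=(1 − 380/18947·(0.979300+0.946700+0.939400))/(1+380/18947) = 231/250 ≈ 0.924000
step 5 [2.5y] swap r/2=855/47039: DF=(1 − 855/47039·(0.979300+0.946700+0.939400+0.924000))/(1+855/47039) = 1829/2000 ≈ 0.914500
step 6 [3y] swap r/2=1268/55771: DF=(1 − 1268/55771·(0.979300+0.946700+0.939400+0.924000+0.914500))/(1+1268/55771) = 2183/2500 ≈ 0.873200
step 7 [3.5y] swap r/2=1708/64063: DF=(1 − 1708/64063·(0.979300+0.946700+0.939400+0.924000+0.914500+0.873200))/(1+1708/64063) = 2073/2500 ≈ 0.829200

1 1/2 9793/10000
2 1 9467/10000
3 3/2 4697/5000
4 2 231/250
5 5/2 1829/2000
6 3 2183/2500
7 7/2 2073/2500
s(2y) = (1/(231/250) − 1)/(2) = 19/462 ≈ 4.1126%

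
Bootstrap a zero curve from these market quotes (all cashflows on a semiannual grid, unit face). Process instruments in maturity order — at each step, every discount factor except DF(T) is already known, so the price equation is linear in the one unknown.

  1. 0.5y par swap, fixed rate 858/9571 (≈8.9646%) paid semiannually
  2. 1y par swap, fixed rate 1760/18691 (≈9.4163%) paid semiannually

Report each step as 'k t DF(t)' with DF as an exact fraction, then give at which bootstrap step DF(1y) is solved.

step 1 [0.5y] swap r/2=429/9571: DF=(1 − 429/9571·(0))/(1+429/9571) = 9571/10000 ≈ 0.957100
step 2 [1y] swap r/2=880/18691: DF=(1 − 880/18691·(0.957100))/(1+880/18691) = 114/125 ≈ 0.912000

1 1/2 9571/10000
2 1 114/125
DF(1y) is solved at step 2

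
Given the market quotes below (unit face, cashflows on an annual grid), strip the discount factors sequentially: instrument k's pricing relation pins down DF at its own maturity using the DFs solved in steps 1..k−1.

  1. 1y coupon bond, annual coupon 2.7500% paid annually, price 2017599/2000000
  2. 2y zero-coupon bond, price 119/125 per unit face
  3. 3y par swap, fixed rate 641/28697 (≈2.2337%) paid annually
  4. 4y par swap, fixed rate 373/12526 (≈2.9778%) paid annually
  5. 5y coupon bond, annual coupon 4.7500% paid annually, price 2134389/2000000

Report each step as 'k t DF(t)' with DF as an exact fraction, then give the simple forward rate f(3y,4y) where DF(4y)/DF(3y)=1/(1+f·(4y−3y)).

1 1 4909/5000
2 2 119/125
3 3 9359/10000
4 4 8881/10000
5 5 2121/2500
f(3y,4y) = ((9359/10000)/(8881/10000) − 1)/(1) = 478/8881 ≈ 5.3823%

step 1 [1y] bond c/1=11/400: DF=(2017599/2000000 − 11/400·(0))/(1+11/400) = 4909/5000 ≈ 0.981800
step 2 [2y] zero: DF = P = 119/125 ≈ 0.952000
step 3 [3y] swap r/1=641/28697: DF=(1 − 641/28697·(0.981800+0.952000))/(1+641/28697) = 9359/10000 ≈ 0.935900
step 4 [4y] swap r/1=373/12526: DF=(1 − 373/12526·(0.981800+0.952000+0.935900))/(1+373/12526) = 8881/10000 ≈ 0.888100
step 5 [5y] bond c/1=19/400: DF=(2134389/2000000 − 19/400·(0.981800+0.952000+0.935900+0.888100))/(1+19/400) = 2121/2500 ≈ 0.848400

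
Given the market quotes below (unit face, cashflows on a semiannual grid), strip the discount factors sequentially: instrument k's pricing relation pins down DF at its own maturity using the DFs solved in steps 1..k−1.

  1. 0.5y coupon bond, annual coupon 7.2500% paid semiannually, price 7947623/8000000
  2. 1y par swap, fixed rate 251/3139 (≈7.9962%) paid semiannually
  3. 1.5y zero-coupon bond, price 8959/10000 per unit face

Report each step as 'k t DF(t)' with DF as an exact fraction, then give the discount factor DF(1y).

1 1/2 9587/10000
2 1 9247/10000
3 3/2 8959/10000
DF(1y) = 9247/10000 ≈ 0.924700

step 1 [0.5y] bond c/2=29/800: DF=(7947623/8000000 − 29/800·(0))/(1+29/800) = 9587/10000 ≈ 0.958700
step 2 [1y] swap r/2=251/6278: DF=(1 − 251/6278·(0.958700))/(1+251/6278) = 9247/10000 ≈ 0.924700
step 3 [1.5y] zero: DF = P = 8959/10000 ≈ 0.895900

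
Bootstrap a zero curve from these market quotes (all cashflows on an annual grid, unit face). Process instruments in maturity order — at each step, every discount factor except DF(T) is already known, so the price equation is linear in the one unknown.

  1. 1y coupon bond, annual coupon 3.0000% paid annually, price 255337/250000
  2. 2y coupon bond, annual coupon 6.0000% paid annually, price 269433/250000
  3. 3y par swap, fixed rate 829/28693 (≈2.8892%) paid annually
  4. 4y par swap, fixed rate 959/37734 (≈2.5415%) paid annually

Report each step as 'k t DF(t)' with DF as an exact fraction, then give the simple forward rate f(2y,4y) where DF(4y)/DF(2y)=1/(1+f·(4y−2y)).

1 1 2479/2500
2 2 4803/5000
3 3 9171/10000
4 4 9041/10000
f(2y,4y) = ((4803/5000)/(9041/10000) − 1)/(2) = 565/18082 ≈ 3.1247%

step 1 [1y] bond c/1=3/100: DF=(255337/250000 − 3/100·(0))/(1+3/100) = 2479/2500 ≈ 0.991600
step 2 [2y] bond c/1=3/50: DF=(269433/250000 − 3/50·(0.991600))/(1+3/50) = 4803/5000 ≈ 0.960600
step 3 [3y] swap r/1=829/28693: DF=(1 − 829/28693·(0.991600+0.960600))/(1+829/28693) = 9171/10000 ≈ 0.917100
step 4 [4y] swap r/1=959/37734: DF=(1 − 959/37734·(0.991600+0.960600+0.917100))/(1+959/37734) = 9041/10000 ≈ 0.904100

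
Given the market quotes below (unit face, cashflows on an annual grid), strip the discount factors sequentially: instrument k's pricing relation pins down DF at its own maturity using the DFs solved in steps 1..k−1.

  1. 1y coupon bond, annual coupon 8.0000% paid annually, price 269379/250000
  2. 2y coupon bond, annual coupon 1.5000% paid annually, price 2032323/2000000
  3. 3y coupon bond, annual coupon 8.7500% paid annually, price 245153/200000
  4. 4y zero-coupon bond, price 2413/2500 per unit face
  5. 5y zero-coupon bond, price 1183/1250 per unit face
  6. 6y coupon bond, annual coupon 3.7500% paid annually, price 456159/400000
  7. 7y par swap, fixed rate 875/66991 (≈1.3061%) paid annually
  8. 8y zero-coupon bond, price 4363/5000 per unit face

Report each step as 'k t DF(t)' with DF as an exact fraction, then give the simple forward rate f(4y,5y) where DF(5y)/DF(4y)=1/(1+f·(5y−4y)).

1 1 9977/10000
2 2 1233/1250
3 3 387/400
4 4 2413/2500
5 5 1183/1250
6 6 4617/5000
7 7 73/80
8 8 4363/5000
f(4y,5y) = ((2413/2500)/(1183/1250) − 1)/(1) = 47/2366 ≈ 1.9865%

step 1 [1y] bond c/1=2/25: DF=(269379/250000 − 2/25·(0))/(1+2/25) = 9977/10000 ≈ 0.997700
step 2 [2y] bond c/1=3/200: DF=(2032323/2000000 − 3/200·(0.997700))/(1+3/200) = 1233/1250 ≈ 0.986400
step 3 [3y] bond c/1=7/80: DF=(245153/200000 − 7/80·(0.997700+0.986400))/(1+7/80) = 387/400 ≈ 0.967500
step 4 [4y] zero: DF = P = 2413/2500 ≈ 0.965200
step 5 [5y] zero: DF = P = 1183/1250 ≈ 0.946400
step 6 [6y] bond c/1=3/80: DF=(456159/400000 − 3/80·(0.997700+0.986400+0.967500+0.965200+0.946400))/(1+3/80) = 4617/5000 ≈ 0.923400
step 7 [7y] swap r/1=875/66991: DF=(1 − 875/66991·(0.997700+0.986400+0.967500+0.965200+0.946400+0.923400))/(1+875/66991) = 73/80 ≈ 0.912500
step 8 [8y] zero: DF = P = 4363/5000 ≈ 0.872600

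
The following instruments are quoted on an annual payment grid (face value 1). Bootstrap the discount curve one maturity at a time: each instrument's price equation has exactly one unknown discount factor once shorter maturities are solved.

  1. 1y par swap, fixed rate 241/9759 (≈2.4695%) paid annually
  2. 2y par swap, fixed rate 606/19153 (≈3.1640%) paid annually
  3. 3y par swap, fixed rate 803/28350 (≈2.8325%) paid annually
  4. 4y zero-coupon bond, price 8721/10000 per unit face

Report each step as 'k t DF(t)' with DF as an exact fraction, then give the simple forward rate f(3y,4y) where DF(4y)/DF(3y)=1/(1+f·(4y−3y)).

step 1 [1y] swap r/1=241/9759: DF=(1 − 241/9759·(0))/(1+241/9759) = 9759/10000 ≈ 0.975900
step 2 [2y] swap r/1=606/19153: DF=(1 − 606/19153·(0.975900))/(1+606/19153) = 4697/5000 ≈ 0.939400
step 3 [3y] swap r/1=803/28350: DF=(1 − 803/28350·(0.975900+0.939400))/(1+803/28350) = 9197/10000 ≈ 0.919700
step 4 [4y] zero: DF = P = 8721/10000 ≈ 0.872100

1 1 9759/10000
2 2 4697/5000
3 3 9197/10000
4 4 8721/10000
f(3y,4y) = ((9197/10000)/(8721/10000) − 1)/(1) = 28/513 ≈ 5.4581%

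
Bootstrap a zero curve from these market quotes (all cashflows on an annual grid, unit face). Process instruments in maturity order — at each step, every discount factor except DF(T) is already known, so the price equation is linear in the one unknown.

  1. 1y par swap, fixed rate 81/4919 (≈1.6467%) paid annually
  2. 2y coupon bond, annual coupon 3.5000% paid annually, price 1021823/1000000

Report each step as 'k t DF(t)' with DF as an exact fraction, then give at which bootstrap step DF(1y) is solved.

step 1 [1y] swap r/1=81/4919: DF=(1 − 81/4919·(0))/(1+81/4919) = 4919/5000 ≈ 0.983800
step 2 [2y] bond c/1=7/200: DF=(1021823/1000000 − 7/200·(0.983800))/(1+7/200) = 477/500 ≈ 0.954000

1 1 4919/5000
2 2 477/500
DF(1y) is solved at step 1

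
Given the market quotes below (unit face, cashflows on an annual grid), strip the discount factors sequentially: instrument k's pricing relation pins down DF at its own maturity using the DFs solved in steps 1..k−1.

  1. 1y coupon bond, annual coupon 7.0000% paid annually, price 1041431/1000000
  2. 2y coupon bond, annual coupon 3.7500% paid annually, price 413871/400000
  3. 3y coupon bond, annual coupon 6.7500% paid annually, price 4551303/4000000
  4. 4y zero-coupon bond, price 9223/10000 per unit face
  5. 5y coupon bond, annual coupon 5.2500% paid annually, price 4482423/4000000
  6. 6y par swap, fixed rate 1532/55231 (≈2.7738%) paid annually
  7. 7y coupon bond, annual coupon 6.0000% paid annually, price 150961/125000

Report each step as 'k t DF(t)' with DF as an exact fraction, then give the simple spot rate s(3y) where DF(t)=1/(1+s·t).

step 1 [1y] bond c/1=7/100: DF=(1041431/1000000 − 7/100·(0))/(1+7/100) = 9733/10000 ≈ 0.973300
step 2 [2y] bond c/1=3/80: DF=(413871/400000 − 3/80·(0.973300))/(1+3/80) = 9621/10000 ≈ 0.962100
step 3 [3y] bond c/1=27/400: DF=(4551303/4000000 − 27/400·(0.973300+0.962100))/(1+27/400) = 1887/2000 ≈ 0.943500
step 4 [4y] zero: DF = P = 9223/10000 ≈ 0.922300
step 5 [5y] bond c/1=21/400: DF=(4482423/4000000 − 21/400·(0.973300+0.962100+0.943500+0.922300))/(1+21/400) = 8751/10000 ≈ 0.875100
step 6 [6y] swap r/1=1532/55231: DF=(1 − 1532/55231·(0.973300+0.962100+0.943500+0.922300+0.875100))/(1+1532/55231) = 2117/2500 ≈ 0.846800
step 7 [7y] bond c/1=3/50: DF=(150961/125000 − 3/50·(0.973300+0.962100+0.943500+0.922300+0.875100+0.846800))/(1+3/50) = 8267/10000 ≈ 0.826700

1 1 9733/10000
2 2 9621/10000
3 3 1887/2000
4 4 9223/10000
5 5 8751/10000
6 6 2117/2500
7 7 8267/10000
s(3y) = (1/(1887/2000) − 1)/(3) = 113/5661 ≈ 1.9961%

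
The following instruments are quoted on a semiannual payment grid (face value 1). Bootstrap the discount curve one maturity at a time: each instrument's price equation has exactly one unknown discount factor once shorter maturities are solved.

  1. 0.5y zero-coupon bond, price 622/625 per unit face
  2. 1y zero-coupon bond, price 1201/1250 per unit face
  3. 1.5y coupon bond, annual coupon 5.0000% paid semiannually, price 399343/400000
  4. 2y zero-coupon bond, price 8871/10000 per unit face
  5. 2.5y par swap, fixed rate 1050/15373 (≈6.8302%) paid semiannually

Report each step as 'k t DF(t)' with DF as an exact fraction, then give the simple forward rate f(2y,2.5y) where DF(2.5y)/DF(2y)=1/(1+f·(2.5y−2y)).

1 1/2 622/625
2 1 1201/1250
3 3/2 9263/10000
4 2 8871/10000
5 5/2 337/400
f(2y,2.5y) = ((8871/10000)/(337/400) − 1)/(1/2) = 892/8425 ≈ 10.5875%

step 1 [0.5y] zero: DF = P = 622/625 ≈ 0.995200
step 2 [1y] zero: DF = P = 1201/1250 ≈ 0.960800
step 3 [1.5y] bond c/2=1/40: DF=(399343/400000 − 1/40·(0.995200+0.960800))/(1+1/40) = 9263/10000 ≈ 0.926300
step 4 [2y] zero: DF = P = 8871/10000 ≈ 0.887100
step 5 [2.5y] swap r/2=525/15373: DF=(1 − 525/15373·(0.995200+0.960800+0.926300+0.887100))/(1+525/15373) = 337/400 ≈ 0.842500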